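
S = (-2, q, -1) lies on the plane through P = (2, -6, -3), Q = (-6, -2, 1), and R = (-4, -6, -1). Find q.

-4

A normal to the plane is n = PQ × PR = (8, -8, 24).
S lies in the plane iff n · PS = 0.
This gives (-8)q + (-32) = 0, so q = -4.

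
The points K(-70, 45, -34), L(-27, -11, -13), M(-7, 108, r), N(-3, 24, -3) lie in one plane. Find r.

-7

Normal to plane KLN: n = (-1295, 74, 2849); plane equation n·P = -2886.
Requiring n·M = -2886: (2849)r + (17057) = -2886.
So r = -7.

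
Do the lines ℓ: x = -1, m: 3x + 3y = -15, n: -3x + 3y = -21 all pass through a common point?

Intersecting ℓ and m: solving the 2×2 system gives (x, y) = (-1, -4).
Substitute into n: (-3)(-1) + (3)(-4) = -9.
But n requires -21 ≠ -9, so the three lines have no common point.

No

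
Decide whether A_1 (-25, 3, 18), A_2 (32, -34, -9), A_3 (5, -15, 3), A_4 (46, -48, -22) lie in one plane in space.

No

The four points are coplanar iff the 3×3 determinant with rows A_1A_2, A_1A_3, A_1A_4 is zero.
Rows: (57, -37, -27), (30, -18, -15), (71, -51, -40).
Expanding along the first row: (57)(-45) − (-37)(-135) + (-27)(-252) = -756.
Nonzero ⇒ not coplanar.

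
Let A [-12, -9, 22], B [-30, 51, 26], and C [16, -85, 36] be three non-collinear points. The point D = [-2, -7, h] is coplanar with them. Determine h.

A normal to the plane is n = AB × AC = (1144, 364, -312).
D lies in the plane iff n · AD = 0.
This gives (-312)h + (19032) = 0, so h = 61.

61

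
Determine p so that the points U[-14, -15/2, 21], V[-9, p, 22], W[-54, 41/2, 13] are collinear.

Direction UW = (-40, 28, -8). From the x-coordinate of V, the parameter along the line is τ = (-9 − (-14))/(-40) = -1/8.
Then p = (-15/2) + (-1/8)·(28) = -11.

-11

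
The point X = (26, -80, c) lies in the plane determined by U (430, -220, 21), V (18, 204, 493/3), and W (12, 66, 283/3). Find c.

71/3

Coplanarity requires UV · (UW × UX) = 0.
UV = (-412, 424, 430/3), UW = (-418, 286, 220/3); the triple product is linear in c with coefficient 59400 and constant term -1405800.
Setting it to zero: c = 71/3.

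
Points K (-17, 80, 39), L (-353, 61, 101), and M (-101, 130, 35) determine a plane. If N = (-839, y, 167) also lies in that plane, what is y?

100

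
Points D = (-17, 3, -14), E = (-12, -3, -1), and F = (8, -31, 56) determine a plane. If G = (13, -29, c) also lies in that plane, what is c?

Coplanarity requires DE · (DF × DG) = 0.
DE = (5, -6, 13), DF = (25, -34, 70); the triple product is linear in c with coefficient -20 and constant term 1180.
Setting it to zero: c = 59.

59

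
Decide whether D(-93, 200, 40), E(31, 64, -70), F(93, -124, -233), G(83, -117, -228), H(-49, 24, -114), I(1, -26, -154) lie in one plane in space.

The plane through D, E, F has normal n = DE × DF = (1488, 13392, -14880) and equation n·P = 1944816.
Checking the remaining points: n·G = 1949280, n·H = 1944816, n·I = 1944816.
Since n·G = 1949280 ≠ 1944816, G is off the plane and the points are not all coplanar.

No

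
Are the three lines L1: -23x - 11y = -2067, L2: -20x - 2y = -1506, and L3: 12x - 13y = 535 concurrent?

No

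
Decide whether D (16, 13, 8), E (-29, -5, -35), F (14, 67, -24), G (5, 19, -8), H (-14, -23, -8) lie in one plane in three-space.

No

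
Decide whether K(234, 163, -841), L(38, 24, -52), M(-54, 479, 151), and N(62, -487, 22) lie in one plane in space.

With K as base: KL = (-196, -139, 789), KM = (-288, 316, 992), KN = (-172, -650, 863).
KM × KN = (917508, 77920, 241552).
KL · (KM × KN) = -77920.
Since -77920 ≠ 0, the four points are not coplanar.

No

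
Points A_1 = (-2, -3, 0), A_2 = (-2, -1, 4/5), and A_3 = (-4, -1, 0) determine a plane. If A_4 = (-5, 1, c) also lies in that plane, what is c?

A normal to the plane is n = A_1A_2 × A_1A_3 = (-8/5, -8/5, 4).
A_4 lies in the plane iff n · A_1A_4 = 0.
This gives (4)c + (-8/5) = 0, so c = 2/5.

2/5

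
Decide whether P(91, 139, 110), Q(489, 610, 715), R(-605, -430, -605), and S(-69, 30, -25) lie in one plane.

Yes

With P as base: PQ = (398, 471, 605), PR = (-696, -569, -715), PS = (-160, -109, -135).
PR × PS = (-1120, 20440, -15176).
PQ · (PR × PS) = 0.
The scalar triple product vanishes, so the four points are coplanar.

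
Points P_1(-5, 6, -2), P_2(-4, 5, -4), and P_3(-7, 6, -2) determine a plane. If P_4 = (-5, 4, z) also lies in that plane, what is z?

-6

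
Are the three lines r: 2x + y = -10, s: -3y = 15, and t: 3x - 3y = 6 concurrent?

No

Lines aᵢx + bᵢy = cᵢ with pairwise distinct directions are concurrent exactly when det[aᵢ bᵢ cᵢ] = 0.
Here the determinant is 9.
Nonzero, so no common point exists.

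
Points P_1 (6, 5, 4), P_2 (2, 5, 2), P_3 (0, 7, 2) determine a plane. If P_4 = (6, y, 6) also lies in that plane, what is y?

9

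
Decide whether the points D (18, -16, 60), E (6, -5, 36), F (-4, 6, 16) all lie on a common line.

No

DE = (-12, 11, -24), DF = (-22, 22, -44).
Comparing components 2 and 3: (11)(-44) − (-24)(22) = 44 ≠ 0, so DE and DF are not parallel and the points are not collinear.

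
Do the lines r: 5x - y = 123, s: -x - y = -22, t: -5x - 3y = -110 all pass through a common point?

No

The three lines meet at one point iff the augmented coefficient matrix [aᵢ bᵢ cᵢ] has rank < 3, i.e. its determinant vanishes.
Here the determinant is -26.
Nonzero, so no common point exists.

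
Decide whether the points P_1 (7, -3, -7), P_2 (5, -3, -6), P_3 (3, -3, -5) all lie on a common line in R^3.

P_1P_2 = (-2, 0, 1), P_1P_3 = (-4, 0, 2).
P_1P_2 × P_1P_3 = (0, 0, 0).
The cross product vanishes, so the three points are collinear.

Yes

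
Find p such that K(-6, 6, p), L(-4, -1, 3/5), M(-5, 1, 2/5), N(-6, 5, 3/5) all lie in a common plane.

Coplanarity ⇔ det[KL; KM; KN] = 0.
Expanding, this is linear in p: (2)p + (-8/5) = 0.
So p = 4/5.

4/5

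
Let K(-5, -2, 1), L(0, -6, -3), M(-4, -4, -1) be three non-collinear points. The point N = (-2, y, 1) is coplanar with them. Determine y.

-2

A normal to the plane is n = KL × KM = (0, 6, -6).
N lies in the plane iff n · KN = 0.
This gives (6)y + (12) = 0, so y = -2.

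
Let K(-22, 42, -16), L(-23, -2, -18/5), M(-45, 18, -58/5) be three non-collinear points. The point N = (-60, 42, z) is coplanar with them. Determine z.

Coplanarity requires KL · (KM × KN) = 0.
KL = (-1, -44, 62/5), KM = (-23, -24, 22/5); the triple product is linear in z with coefficient -988 and constant term -19760.
Setting it to zero: z = -20.

-20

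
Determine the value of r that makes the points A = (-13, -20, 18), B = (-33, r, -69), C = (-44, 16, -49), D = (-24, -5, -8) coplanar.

The points are coplanar iff AB · (AC × AD) = 0.
Expanding, this is linear in r: (-69)r + (3243) = 0.
So r = 47.

47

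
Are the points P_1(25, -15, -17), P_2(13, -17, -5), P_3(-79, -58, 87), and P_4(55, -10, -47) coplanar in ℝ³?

Yes

With P_1 as base: P_1P_2 = (-12, -2, 12), P_1P_3 = (-104, -43, 104), P_1P_4 = (30, 5, -30).
P_1P_3 × P_1P_4 = (770, 0, 770).
P_1P_2 · (P_1P_3 × P_1P_4) = 0.
The scalar triple product vanishes, so the four points are coplanar.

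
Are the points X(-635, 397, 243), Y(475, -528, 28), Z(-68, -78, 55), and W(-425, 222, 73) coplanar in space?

No

With X as base: XY = (1110, -925, -215), XZ = (567, -475, -188), XW = (210, -175, -170).
XZ × XW = (47850, 56910, 525).
XY · (XZ × XW) = 358875.
Since 358875 ≠ 0, the four points are not coplanar.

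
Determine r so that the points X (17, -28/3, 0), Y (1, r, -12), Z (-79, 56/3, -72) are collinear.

-14/3

Direction XZ = (-96, 28, -72). From the x-coordinate of Y, the parameter along the line is τ = (1 − 17)/(-96) = 1/6.
Then r = (-28/3) + 1/6·(28) = -14/3.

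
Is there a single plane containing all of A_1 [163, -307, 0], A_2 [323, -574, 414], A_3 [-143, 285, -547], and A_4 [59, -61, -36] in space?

No

The four points are coplanar iff the 3×3 determinant with rows A_1A_2, A_1A_3, A_1A_4 is zero.
Rows: (160, -267, 414), (-306, 592, -547), (-104, 246, -36).
Expanding along the first row: (160)(113250) − (-267)(-45872) + (414)(-13708) = 197064.
Nonzero ⇒ not coplanar.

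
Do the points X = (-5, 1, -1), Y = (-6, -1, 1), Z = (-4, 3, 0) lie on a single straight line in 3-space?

XY = (-1, -2, 2), XZ = (1, 2, 1).
XY × XZ = (-6, 3, 0).
The cross product is nonzero, so the points do not lie on one line.

No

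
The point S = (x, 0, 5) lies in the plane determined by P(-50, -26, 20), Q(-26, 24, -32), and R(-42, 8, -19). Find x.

A normal to the plane is n = PQ × PR = (-182, 520, 416).
S lies in the plane iff n · PS = 0.
This gives (-182)x + (-1820) = 0, so x = -10.

-10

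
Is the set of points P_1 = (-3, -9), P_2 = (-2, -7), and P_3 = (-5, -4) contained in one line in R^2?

P_1P_2 = (1, 2), P_1P_3 = (-2, 5).
Twice the signed area of △P_1P_2P_3 is (1)(5) − (2)(-2) = 9.
The area is nonzero, so the three points are not collinear.

No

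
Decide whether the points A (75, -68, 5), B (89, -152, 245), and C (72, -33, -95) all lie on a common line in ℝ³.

AB = (14, -84, 240), AC = (-3, 35, -100).
Comparing components 3 and 1: (240)(-3) − (14)(-100) = 680 ≠ 0, so AB and AC are not parallel and the points are not collinear.

No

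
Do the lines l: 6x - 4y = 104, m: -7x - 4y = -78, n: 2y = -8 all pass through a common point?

Intersecting l and m: solving the 2×2 system gives (x, y) = (14, -5).
Substitute into n: (0)(14) + (2)(-5) = -10.
But n requires -8 ≠ -10, so the three lines have no common point.

No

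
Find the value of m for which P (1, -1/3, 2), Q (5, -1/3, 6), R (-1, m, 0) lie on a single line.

Direction PQ = (4, 0, 4). From the x-coordinate of R, the parameter along the line is τ = (-1 − 1)/4 = -1/2.
Then m = (-1/3) + (-1/2)·(0) = -1/3.

-1/3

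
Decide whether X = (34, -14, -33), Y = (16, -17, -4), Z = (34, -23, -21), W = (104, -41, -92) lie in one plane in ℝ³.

With X as base: XY = (-18, -3, 29), XZ = (0, -9, 12), XW = (70, -27, -59).
XZ × XW = (855, 840, 630).
XY · (XZ × XW) = 360.
Since 360 ≠ 0, the four points are not coplanar.

No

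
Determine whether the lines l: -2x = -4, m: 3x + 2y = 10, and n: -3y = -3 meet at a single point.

The three lines meet at one point iff the augmented coefficient matrix [aᵢ bᵢ cᵢ] has rank < 3, i.e. its determinant vanishes.
Here the determinant is -12.
Nonzero, so no common point exists.

No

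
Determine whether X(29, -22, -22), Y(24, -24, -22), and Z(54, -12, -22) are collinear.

Yes

XY = (-5, -2, 0), XZ = (25, 10, 0).
Each component of XZ is -5 times the corresponding component of XY, so XZ = -5·XY and the points are collinear.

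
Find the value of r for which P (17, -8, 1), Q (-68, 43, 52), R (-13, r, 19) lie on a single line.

10

Collinearity requires PQ × PR = 0; each component is linear in r.
The x-component gives (-51)r + (510) = 0, so r = 10.
The remaining components then also vanish.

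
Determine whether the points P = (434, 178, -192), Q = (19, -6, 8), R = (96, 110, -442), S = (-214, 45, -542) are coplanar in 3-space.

With P as base: PQ = (-415, -184, 200), PR = (-338, -68, -250), PS = (-648, -133, -350).
PR × PS = (-9450, 43700, 890).
PQ · (PR × PS) = -3941050.
Since -3941050 ≠ 0, the four points are not coplanar.

No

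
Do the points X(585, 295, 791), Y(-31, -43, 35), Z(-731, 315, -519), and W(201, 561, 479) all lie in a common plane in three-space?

A normal to the plane through X, Y, Z is n = XY × XZ = (457900, 187936, -457128).
The plane has equation n·P = -38275628. For W: n·W = -21494316.
-21494316 ≠ -38275628, so W is off the plane.

No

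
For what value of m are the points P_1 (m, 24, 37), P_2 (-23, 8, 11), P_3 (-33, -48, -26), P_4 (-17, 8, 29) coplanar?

The points are coplanar iff P_1P_2 · (P_1P_3 × P_1P_4) = 0.
Expanding, this is linear in m: (1008)m + (15120) = 0.
So m = -15.

-15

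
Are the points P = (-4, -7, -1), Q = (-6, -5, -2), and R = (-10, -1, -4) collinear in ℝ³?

Yes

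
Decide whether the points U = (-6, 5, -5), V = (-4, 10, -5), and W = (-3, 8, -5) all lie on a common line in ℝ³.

No

UV = (2, 5, 0), UW = (3, 3, 0).
Comparing components 1 and 2: (2)(3) − (5)(3) = -9 ≠ 0, so UV and UW are not parallel and the points are not collinear.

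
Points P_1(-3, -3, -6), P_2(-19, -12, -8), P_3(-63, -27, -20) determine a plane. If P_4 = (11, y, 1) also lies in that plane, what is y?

-3

Coplanarity requires P_1P_2 · (P_1P_3 × P_1P_4) = 0.
P_1P_2 = (-16, -9, -2), P_1P_3 = (-60, -24, -14); the triple product is linear in y with coefficient -104 and constant term -312.
Setting it to zero: y = -3.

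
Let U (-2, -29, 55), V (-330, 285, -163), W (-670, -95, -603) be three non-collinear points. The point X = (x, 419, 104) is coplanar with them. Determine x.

Coplanarity requires UV · (UW × UX) = 0.
UV = (-328, 314, -218), UW = (-668, -66, -658); the triple product is linear in x with coefficient -221000 and constant term -20553000.
Setting it to zero: x = -93.

-93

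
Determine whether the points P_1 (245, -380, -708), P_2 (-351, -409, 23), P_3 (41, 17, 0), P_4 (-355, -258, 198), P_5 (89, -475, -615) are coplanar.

Yes

The plane through P_1, P_2, P_3 has normal n = P_1P_2 × P_1P_3 = (-310739, 272844, -242528) and equation n·P = -8101951.
Checking the remaining points: n·P_4 = -8101951, n·P_5 = -8101951.
All equal -8101951, so all 5 points lie in one plane.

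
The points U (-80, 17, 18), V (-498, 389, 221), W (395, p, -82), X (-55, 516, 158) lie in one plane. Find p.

Coplanarity ⇔ det[UV; UW; UX] = 0.
Expanding, this is linear in p: (-63595)p + (2670990) = 0.
So p = 42.

42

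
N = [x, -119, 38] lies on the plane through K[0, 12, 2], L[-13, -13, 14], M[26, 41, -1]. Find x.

A normal to the plane is n = KL × KM = (-273, 273, 273).
N lies in the plane iff n · KN = 0.
This gives (-273)x + (-25935) = 0, so x = -95.

-95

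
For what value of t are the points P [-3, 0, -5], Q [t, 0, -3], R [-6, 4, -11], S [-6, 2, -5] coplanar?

The points are coplanar iff PQ · (PR × PS) = 0.
Expanding, this is linear in t: (12)t + (48) = 0.
So t = -4.

-4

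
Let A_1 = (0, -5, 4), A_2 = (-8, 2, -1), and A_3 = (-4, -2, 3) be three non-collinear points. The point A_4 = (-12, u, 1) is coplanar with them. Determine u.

A normal to the plane is n = A_1A_2 × A_1A_3 = (8, 12, 4).
A_4 lies in the plane iff n · A_1A_4 = 0.
This gives (12)u + (-48) = 0, so u = 4.

4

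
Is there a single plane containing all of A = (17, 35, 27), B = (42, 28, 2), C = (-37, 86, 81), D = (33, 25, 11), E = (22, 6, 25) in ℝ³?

No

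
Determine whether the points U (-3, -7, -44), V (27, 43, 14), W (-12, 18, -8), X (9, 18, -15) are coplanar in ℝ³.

No

A normal to the plane through U, V, W is n = UV × UW = (350, -1602, 1200).
The plane has equation n·P = -42636. For X: n·X = -43686.
-43686 ≠ -42636, so X is off the plane.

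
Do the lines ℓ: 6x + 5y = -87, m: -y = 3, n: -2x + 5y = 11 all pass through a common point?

The three lines meet at one point iff the augmented coefficient matrix [aᵢ bᵢ cᵢ] has rank < 3, i.e. its determinant vanishes.
Here the determinant is -12.
Nonzero, so no common point exists.

No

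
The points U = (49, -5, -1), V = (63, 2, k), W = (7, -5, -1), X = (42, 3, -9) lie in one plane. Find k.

Normal to plane UWX: n = (0, -336, -336); plane equation n·P = 2016.
Requiring n·V = 2016: (-336)k + (-672) = 2016.
So k = -8.

-8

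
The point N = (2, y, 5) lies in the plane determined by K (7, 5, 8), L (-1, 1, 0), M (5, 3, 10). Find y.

2

The plane through K, L, M has equation −24x + 32y + 8z = 56.
Substituting N: (32)y + (-8) = 56, so y = 2.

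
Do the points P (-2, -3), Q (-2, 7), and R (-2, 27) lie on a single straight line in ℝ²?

Yes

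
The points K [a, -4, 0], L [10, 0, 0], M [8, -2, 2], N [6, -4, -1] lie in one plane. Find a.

The points are coplanar iff KL · (KM × KN) = 0.
Expanding, this is linear in a: (-10)a + (60) = 0.
So a = 6.

6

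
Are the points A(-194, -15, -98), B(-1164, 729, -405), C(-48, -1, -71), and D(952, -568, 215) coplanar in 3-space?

Yes

With A as base: AB = (-970, 744, -307), AC = (146, 14, 27), AD = (1146, -553, 313).
AC × AD = (19313, -14756, -96782).
AB · (AC × AD) = 0.
The scalar triple product vanishes, so the four points are coplanar.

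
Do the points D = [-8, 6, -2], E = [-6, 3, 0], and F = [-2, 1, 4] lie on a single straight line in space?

No

DE = (2, -3, 2), DF = (6, -5, 6).
Comparing components 2 and 3: (-3)(6) − (2)(-5) = -8 ≠ 0, so DE and DF are not parallel and the points are not collinear.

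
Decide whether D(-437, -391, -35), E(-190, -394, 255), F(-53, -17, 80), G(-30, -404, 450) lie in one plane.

Yes

With D as base: DE = (247, -3, 290), DF = (384, 374, 115), DG = (407, -13, 485).
DF × DG = (182885, -139435, -157210).
DE · (DF × DG) = 0.
The scalar triple product vanishes, so the four points are coplanar.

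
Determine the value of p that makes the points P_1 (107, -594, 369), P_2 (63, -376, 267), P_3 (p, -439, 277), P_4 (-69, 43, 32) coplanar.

52

Coplanarity ⇔ det[P_1P_2; P_1P_3; P_1P_4] = 0.
Expanding, this is linear in p: (8492)p + (-441584) = 0.
So p = 52.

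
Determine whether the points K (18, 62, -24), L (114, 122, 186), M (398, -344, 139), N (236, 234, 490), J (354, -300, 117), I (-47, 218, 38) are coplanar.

The plane through K, L, M has normal n = KL × KM = (95040, 64152, -61776) and equation n·P = 7170768.
Checking the remaining points: n·N = 7170768, n·J = 7170768, n·I = 7170768.
All equal 7170768, so all 6 points lie in one plane.

Yes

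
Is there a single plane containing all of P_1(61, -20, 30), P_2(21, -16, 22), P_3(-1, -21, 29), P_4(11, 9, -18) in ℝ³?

Yes

The four points are coplanar iff the 3×3 determinant with rows P_1P_2, P_1P_3, P_1P_4 is zero.
Rows: (-40, 4, -8), (-62, -1, -1), (-50, 29, -48).
Expanding along the first row: (-40)(77) − (4)(2926) + (-8)(-1848) = 0.
Zero determinant ⇒ coplanar.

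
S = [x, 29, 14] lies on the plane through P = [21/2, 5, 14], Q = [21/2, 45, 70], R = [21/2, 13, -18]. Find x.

21/2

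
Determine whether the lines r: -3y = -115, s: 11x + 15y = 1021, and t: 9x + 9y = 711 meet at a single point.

Intersecting r and s: solving the 2×2 system gives (x, y) = (446/11, 115/3).
Substitute into t: (9)(446/11) + (9)(115/3) = 7809/11.
But t requires 711 ≠ 7809/11, so the three lines have no common point.

No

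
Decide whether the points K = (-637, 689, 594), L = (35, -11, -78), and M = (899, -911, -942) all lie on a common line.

Yes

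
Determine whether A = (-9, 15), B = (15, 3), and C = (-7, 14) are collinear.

Yes

AB = (24, -12), AC = (2, -1).
Checking proportionality: AC = 1/12·AB, so the vectors are parallel and the points are collinear.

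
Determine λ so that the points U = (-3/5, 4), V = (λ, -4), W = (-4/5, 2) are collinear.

-7/5

The three points are collinear iff det[UV; UW] = 0.
This determinant is linear in λ: (-2)λ + (-14/5) = 0, so λ = -7/5.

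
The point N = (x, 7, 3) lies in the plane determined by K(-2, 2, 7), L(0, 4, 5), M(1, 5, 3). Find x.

The plane through K, L, M has equation −2x + 2y = 8.
Substituting N: (-2)x + (14) = 8, so x = 3.

3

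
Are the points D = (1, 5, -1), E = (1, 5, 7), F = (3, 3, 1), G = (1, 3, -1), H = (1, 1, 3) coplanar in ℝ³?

No

The plane through D, E, F has normal n = DE × DF = (16, 16, 0) and equation n·P = 96.
Checking the remaining points: n·G = 64, n·H = 32.
Since n·G = 64 ≠ 96, G is off the plane and the points are not all coplanar.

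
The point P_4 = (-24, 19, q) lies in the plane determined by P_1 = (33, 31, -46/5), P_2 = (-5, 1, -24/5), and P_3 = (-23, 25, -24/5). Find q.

-22/5

A normal to the plane is n = P_1P_2 × P_1P_3 = (-528/5, -396/5, -1452).
P_4 lies in the plane iff n · P_1P_4 = 0.
This gives (-1452)q + (-31944/5) = 0, so q = -22/5.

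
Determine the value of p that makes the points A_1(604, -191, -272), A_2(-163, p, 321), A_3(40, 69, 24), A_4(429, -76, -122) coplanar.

275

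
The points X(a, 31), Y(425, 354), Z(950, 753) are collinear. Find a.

0

The three points are collinear iff det[XY; XZ] = 0.
This determinant is linear in a: (-399)a + (0) = 0, so a = 0.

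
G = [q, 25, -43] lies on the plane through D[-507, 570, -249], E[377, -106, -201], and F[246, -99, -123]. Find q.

-54

A normal to the plane is n = DE × DF = (-53064, -75240, -82368).
G lies in the plane iff n · DG = 0.
This gives (-53064)q + (-2865456) = 0, so q = -54.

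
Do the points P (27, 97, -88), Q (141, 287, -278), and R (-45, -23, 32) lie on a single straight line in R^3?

PQ = (114, 190, -190), PR = (-72, -120, 120).
Each component of PR is -12/19 times the corresponding component of PQ, so PR = -12/19·PQ and the points are collinear.

Yes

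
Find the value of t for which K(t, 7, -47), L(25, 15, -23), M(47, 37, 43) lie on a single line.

17

Collinearity requires KL × KM = 0; each component is linear in t.
The y-component gives (66)t + (-1122) = 0, so t = 17.
The remaining components then also vanish.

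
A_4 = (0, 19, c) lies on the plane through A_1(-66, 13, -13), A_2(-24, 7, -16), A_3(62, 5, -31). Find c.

-31

A normal to the plane is n = A_1A_2 × A_1A_3 = (84, 372, 432).
A_4 lies in the plane iff n · A_1A_4 = 0.
This gives (432)c + (13392) = 0, so c = -31.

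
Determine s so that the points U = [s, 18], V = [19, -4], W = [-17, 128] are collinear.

The three points are collinear iff det[UV; UW] = 0.
This determinant is linear in s: (-132)s + (1716) = 0, so s = 13.

13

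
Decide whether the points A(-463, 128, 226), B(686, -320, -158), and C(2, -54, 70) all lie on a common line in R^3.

AB = (1149, -448, -384), AC = (465, -182, -156).
AB × AC = (0, 684, -798).
The cross product is nonzero, so the points do not lie on one line.

No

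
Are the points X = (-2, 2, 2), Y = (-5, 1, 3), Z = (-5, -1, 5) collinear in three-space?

XY = (-3, -1, 1), XZ = (-3, -3, 3).
Comparing components 3 and 1: (1)(-3) − (-3)(3) = 6 ≠ 0, so XY and XZ are not parallel and the points are not collinear.

No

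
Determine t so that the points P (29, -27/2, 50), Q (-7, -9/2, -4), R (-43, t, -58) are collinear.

Collinearity requires PQ × PR = 0; each component is linear in t.
The x-component gives (54)t + (-243) = 0, so t = 9/2.
The remaining components then also vanish.

9/2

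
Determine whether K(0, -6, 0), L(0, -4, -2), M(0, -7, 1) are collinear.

Yes

KL = (0, 2, -2), KM = (0, -1, 1).
KL × KM = (0, 0, 0).
The cross product vanishes, so the three points are collinear.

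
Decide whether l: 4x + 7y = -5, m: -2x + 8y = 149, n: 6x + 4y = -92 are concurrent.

No

The three lines meet at one point iff the augmented coefficient matrix [aᵢ bᵢ cᵢ] has rank < 3, i.e. its determinant vanishes.
Here the determinant is -78.
Nonzero, so no common point exists.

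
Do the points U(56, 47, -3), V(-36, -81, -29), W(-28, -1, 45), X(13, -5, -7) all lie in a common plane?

The four points are coplanar iff the 3×3 determinant with rows UV, UW, UX is zero.
Rows: (-92, -128, -26), (-84, -48, 48), (-43, -52, -4).
Expanding along the first row: (-92)(2688) − (-128)(2400) + (-26)(2304) = 0.
Zero determinant ⇒ coplanar.

Yes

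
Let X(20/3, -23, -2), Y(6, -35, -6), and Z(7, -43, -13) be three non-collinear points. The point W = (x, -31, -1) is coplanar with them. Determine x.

Coplanarity requires XY · (XZ × XW) = 0.
XY = (-2/3, -12, -4), XZ = (1/3, -20, -11); the triple product is linear in x with coefficient 52 and constant term -260.
Setting it to zero: x = 5.

5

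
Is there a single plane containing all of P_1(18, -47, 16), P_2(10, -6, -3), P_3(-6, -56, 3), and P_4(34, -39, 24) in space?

A normal to the plane through P_1, P_2, P_3 is n = P_1P_2 × P_1P_3 = (-704, 352, 1056).
The plane has equation n·P = -12320. For P_4: n·P_4 = -12320.
Equal, so P_4 lies in the plane and all four are coplanar.

Yes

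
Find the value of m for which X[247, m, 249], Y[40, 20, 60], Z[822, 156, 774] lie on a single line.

Direction YZ = (782, 136, 714). From the x-coordinate of X, the parameter along the line is τ = (247 − 40)/782 = 9/34.
Then m = 20 + 9/34·(136) = 56.

56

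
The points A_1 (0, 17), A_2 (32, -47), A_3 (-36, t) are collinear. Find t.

The three points are collinear iff det[A_1A_2; A_1A_3] = 0.
This determinant is linear in t: (32)t + (-2848) = 0, so t = 89.

89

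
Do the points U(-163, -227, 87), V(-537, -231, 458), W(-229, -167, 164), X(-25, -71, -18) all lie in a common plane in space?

With U as base: UV = (-374, -4, 371), UW = (-66, 60, 77), UX = (138, 156, -105).
UW × UX = (-18312, 3696, -18576).
UV · (UW × UX) = -57792.
Since -57792 ≠ 0, the four points are not coplanar.

No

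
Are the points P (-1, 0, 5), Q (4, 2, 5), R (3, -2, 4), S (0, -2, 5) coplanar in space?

With P as base: PQ = (5, 2, 0), PR = (4, -2, -1), PS = (1, -2, 0).
PR × PS = (-2, -1, -6).
PQ · (PR × PS) = -12.
Since -12 ≠ 0, the four points are not coplanar.

No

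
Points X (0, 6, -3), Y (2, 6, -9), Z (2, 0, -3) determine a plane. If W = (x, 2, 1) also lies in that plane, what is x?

0

A normal to the plane is n = XY × XZ = (-36, -12, -12).
W lies in the plane iff n · XW = 0.
This gives (-36)x + (0) = 0, so x = 0.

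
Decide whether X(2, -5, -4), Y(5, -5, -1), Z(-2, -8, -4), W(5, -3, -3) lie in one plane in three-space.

A normal to the plane through X, Y, Z is n = XY × XZ = (9, -12, -9).
The plane has equation n·P = 114. For W: n·W = 108.
108 ≠ 114, so W is off the plane.

No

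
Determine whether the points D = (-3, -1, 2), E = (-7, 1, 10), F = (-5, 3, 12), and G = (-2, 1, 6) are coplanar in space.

No

The four points are coplanar iff the 3×3 determinant with rows DE, DF, DG is zero.
Rows: (-4, 2, 8), (-2, 4, 10), (1, 2, 4).
Expanding along the first row: (-4)(-4) − (2)(-18) + (8)(-8) = -12.
Nonzero ⇒ not coplanar.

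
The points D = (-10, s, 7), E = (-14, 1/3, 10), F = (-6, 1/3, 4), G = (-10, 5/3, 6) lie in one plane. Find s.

1/3

Coplanarity ⇔ det[DE; DF; DG] = 0.
Expanding, this is linear in s: (-8)s + (8/3) = 0.
So s = 1/3.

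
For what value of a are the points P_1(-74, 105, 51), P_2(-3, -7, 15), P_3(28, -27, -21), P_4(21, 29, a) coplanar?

-49

Normal to plane P_1P_2P_3: n = (3312, 1440, 2052); plane equation n·P = 10764.
Requiring n·P_4 = 10764: (2052)a + (111312) = 10764.
So a = -49.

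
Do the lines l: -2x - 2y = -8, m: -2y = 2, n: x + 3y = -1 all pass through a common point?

The three lines meet at one point iff the augmented coefficient matrix [aᵢ bᵢ cᵢ] has rank < 3, i.e. its determinant vanishes.
Here the determinant is -12.
Nonzero, so no common point exists.

No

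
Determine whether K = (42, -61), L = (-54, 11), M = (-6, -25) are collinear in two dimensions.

KL = (-96, 72), KM = (-48, 36).
Twice the signed area of △KLM is (-96)(36) − (72)(-48) = 0.
The triangle is degenerate (zero area), so the points are collinear.

Yes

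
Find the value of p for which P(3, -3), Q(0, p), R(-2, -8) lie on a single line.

-6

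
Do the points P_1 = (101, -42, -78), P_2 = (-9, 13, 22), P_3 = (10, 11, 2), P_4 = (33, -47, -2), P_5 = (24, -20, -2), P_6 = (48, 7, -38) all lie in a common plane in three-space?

Yes

The plane through P_1, P_2, P_3 has normal n = P_1P_2 × P_1P_3 = (-900, -300, -825) and equation n·P = -13950.
Checking the remaining points: n·P_4 = -13950, n·P_5 = -13950, n·P_6 = -13950.
All equal -13950, so all 6 points lie in one plane.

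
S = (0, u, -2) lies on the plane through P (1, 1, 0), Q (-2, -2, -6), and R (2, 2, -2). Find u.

A normal to the plane is n = PQ × PR = (12, -12, 0).
S lies in the plane iff n · PS = 0.
This gives (-12)u + (0) = 0, so u = 0.

0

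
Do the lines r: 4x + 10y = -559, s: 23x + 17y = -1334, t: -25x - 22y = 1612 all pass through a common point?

No

Intersecting r and s: solving the 2×2 system gives (x, y) = (-1279/54, -2507/54).
Substitute into t: (-25)(-1279/54) + (-22)(-2507/54) = 3227/2.
But t requires 1612 ≠ 3227/2, so the three lines have no common point.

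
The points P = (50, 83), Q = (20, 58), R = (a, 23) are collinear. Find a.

-22

Collinearity: (R − P) must be parallel to (Q − P) = (-30, -25).
Cross-multiplying the components: (a − 50)·(-25) = (-60)·(-30).
Solving gives a = -22.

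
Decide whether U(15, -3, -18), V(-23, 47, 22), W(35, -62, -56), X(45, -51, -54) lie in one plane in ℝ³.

Yes

A normal to the plane through U, V, W is n = UV × UW = (460, -644, 1242).
The plane has equation n·P = -13524. For X: n·X = -13524.
Equal, so X lies in the plane and all four are coplanar.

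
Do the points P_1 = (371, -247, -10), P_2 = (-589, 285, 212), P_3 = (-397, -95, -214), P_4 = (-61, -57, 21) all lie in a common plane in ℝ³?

The four points are coplanar iff the 3×3 determinant with rows P_1P_2, P_1P_3, P_1P_4 is zero.
Rows: (-960, 532, 222), (-768, 152, -204), (-432, 190, 31).
Expanding along the first row: (-960)(43472) − (532)(-111936) + (222)(-80256) = 0.
Zero determinant ⇒ coplanar.

Yes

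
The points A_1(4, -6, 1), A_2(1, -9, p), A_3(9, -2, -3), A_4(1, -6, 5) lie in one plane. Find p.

Normal to plane A_1A_3A_4: n = (16, -8, 12); plane equation n·P = 124.
Requiring n·A_2 = 124: (12)p + (88) = 124.
So p = 3.

3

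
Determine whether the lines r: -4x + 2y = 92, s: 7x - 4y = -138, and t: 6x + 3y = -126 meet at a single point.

No

Lines aᵢx + bᵢy = cᵢ with pairwise distinct directions are concurrent exactly when det[aᵢ bᵢ cᵢ] = 0.
Here the determinant is 576.
Nonzero, so no common point exists.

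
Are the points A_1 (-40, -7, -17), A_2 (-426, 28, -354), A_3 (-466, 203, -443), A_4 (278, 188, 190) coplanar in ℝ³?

Yes

With A_1 as base: A_1A_2 = (-386, 35, -337), A_1A_3 = (-426, 210, -426), A_1A_4 = (318, 195, 207).
A_1A_3 × A_1A_4 = (126540, -47286, -149850).
A_1A_2 · (A_1A_3 × A_1A_4) = 0.
The scalar triple product vanishes, so the four points are coplanar.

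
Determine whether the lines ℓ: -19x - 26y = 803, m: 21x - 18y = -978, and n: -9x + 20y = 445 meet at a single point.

No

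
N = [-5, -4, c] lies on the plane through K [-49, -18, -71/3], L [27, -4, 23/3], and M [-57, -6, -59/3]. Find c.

The plane through K, L, M has equation −320x − (1664/3)y + 1024z = 4288/3.
Substituting N: (1024)c + (11456/3) = 4288/3, so c = -7/3.

-7/3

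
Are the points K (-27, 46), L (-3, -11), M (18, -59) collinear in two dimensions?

KL = (24, -57), KM = (45, -105).
If collinear, KM would be a scalar multiple of KL. But (24)·(-105) ≠ (-57)·(45) (difference 45), so they are not parallel; the points are not collinear.

No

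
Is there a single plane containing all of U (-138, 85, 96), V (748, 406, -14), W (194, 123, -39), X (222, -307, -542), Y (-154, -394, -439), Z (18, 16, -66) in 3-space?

No

The plane through U, V, W has normal n = UV × UW = (-39155, 83090, -72904) and equation n·P = 5467256.
Checking the remaining points: n·X = 5312928, n·Y = 5297266, n·Z = 5436314.
Since n·X = 5312928 ≠ 5467256, X is off the plane and the points are not all coplanar.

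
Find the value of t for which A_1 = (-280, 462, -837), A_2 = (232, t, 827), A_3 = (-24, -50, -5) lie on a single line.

Direction A_1A_3 = (256, -512, 832). From the x-coordinate of A_2, the parameter along the line is τ = (232 − (-280))/256 = 2.
Then t = 462 + 2·(-512) = -562.

-562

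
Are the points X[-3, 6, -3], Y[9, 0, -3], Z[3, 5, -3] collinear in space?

XY = (12, -6, 0), XZ = (6, -1, 0).
Comparing components 1 and 2: (12)(-1) − (-6)(6) = 24 ≠ 0, so XY and XZ are not parallel and the points are not collinear.

No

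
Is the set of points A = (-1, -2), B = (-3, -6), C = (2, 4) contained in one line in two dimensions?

AB = (-2, -4), AC = (3, 6).
Twice the signed area of △ABC is (-2)(6) − (-4)(3) = 0.
The triangle is degenerate (zero area), so the points are collinear.

Yes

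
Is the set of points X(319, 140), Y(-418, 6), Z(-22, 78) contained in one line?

Yes

XY = (-737, -134), XZ = (-341, -62).
det[XY; XZ] = (-737)(-62) − (-134)(-341) = 0.
The determinant is zero, so the points are collinear.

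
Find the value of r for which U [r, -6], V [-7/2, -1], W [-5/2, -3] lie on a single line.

-1

Collinearity: (U − V) must be parallel to (W − V) = (1, -2).
Cross-multiplying the components: (r − (-7/2))·(-2) = (-5)·(1).
Solving gives r = -1.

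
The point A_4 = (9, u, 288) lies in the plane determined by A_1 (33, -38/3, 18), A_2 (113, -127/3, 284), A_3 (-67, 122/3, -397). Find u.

A normal to the plane is n = A_1A_2 × A_1A_3 = (-1875, 6600, 1300).
A_4 lies in the plane iff n · A_1A_4 = 0.
This gives (6600)u + (479600) = 0, so u = -218/3.

-218/3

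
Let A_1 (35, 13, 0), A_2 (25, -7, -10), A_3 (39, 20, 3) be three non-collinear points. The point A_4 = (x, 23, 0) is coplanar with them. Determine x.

Coplanarity requires A_1A_2 · (A_1A_3 × A_1A_4) = 0.
A_1A_2 = (-10, -20, -10), A_1A_3 = (4, 7, 3); the triple product is linear in x with coefficient 10 and constant term -450.
Setting it to zero: x = 45.

45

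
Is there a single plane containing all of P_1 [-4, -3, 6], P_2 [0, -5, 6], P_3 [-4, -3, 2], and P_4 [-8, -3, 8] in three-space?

With P_1 as base: P_1P_2 = (4, -2, 0), P_1P_3 = (0, 0, -4), P_1P_4 = (-4, 0, 2).
P_1P_3 × P_1P_4 = (0, 16, 0).
P_1P_2 · (P_1P_3 × P_1P_4) = -32.
Since -32 ≠ 0, the four points are not coplanar.

No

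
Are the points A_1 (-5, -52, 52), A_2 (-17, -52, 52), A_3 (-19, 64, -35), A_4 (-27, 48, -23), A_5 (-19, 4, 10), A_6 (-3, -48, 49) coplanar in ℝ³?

The plane through A_1, A_2, A_3 has normal n = A_1A_2 × A_1A_3 = (0, -1044, -1392) and equation n·P = -18096.
Checking the remaining points: n·A_4 = -18096, n·A_5 = -18096, n·A_6 = -18096.
All equal -18096, so all 6 points lie in one plane.

Yes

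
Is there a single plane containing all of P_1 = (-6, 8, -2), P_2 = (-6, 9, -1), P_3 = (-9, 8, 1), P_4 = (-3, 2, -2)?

A normal to the plane through P_1, P_2, P_3 is n = P_1P_2 × P_1P_3 = (3, -3, 3).
The plane has equation n·P = -48. For P_4: n·P_4 = -21.
-21 ≠ -48, so P_4 is off the plane.

No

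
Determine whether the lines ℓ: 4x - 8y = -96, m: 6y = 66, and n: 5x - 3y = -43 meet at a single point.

Yes

Lines aᵢx + bᵢy = cᵢ with pairwise distinct directions are concurrent exactly when det[aᵢ bᵢ cᵢ] = 0.
Here the determinant is 0.
It vanishes, so the lines are concurrent at (-2, 11).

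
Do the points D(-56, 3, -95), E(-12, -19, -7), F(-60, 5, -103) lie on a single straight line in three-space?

DE = (44, -22, 88), DF = (-4, 2, -8).
Each component of DF is -1/11 times the corresponding component of DE, so DF = -1/11·DE and the points are collinear.

Yes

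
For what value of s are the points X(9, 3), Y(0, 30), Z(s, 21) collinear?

3

Collinearity: (Z − X) must be parallel to (Y − X) = (-9, 27).
Cross-multiplying the components: (s − 9)·(27) = (18)·(-9).
Solving gives s = 3.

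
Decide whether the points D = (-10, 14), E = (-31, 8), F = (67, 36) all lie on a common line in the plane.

Yes

DE = (-21, -6), DF = (77, 22).
det[DE; DF] = (-21)(22) − (-6)(77) = 0.
The determinant is zero, so the points are collinear.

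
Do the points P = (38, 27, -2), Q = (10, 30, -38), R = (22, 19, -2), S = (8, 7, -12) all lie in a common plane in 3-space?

No

The four points are coplanar iff the 3×3 determinant with rows PQ, PR, PS is zero.
Rows: (-28, 3, -36), (-16, -8, 0), (-30, -20, -10).
Expanding along the first row: (-28)(80) − (3)(160) + (-36)(80) = -5600.
Nonzero ⇒ not coplanar.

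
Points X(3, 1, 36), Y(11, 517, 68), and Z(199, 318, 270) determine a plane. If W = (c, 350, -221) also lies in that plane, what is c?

Coplanarity requires XY · (XZ × XW) = 0.
XY = (8, 516, 32), XZ = (196, 317, 234); the triple product is linear in c with coefficient 110600 and constant term 26544000.
Setting it to zero: c = -240.

-240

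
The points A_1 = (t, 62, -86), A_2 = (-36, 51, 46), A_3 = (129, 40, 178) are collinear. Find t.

-201

Direction A_2A_3 = (165, -11, 132). From the y-coordinate of A_1, the parameter along the line is τ = (62 − 51)/(-11) = -1.
Then t = (-36) + (-1)·(165) = -201.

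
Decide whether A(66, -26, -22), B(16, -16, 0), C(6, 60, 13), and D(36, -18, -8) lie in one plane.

No

With A as base: AB = (-50, 10, 22), AC = (-60, 86, 35), AD = (-30, 8, 14).
AC × AD = (924, -210, 2100).
AB · (AC × AD) = -2100.
Since -2100 ≠ 0, the four points are not coplanar.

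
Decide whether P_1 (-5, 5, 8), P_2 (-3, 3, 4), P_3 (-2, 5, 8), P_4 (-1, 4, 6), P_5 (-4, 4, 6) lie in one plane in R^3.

The plane through P_1, P_2, P_3 has normal n = P_1P_2 × P_1P_3 = (0, -12, 6) and equation n·P = -12.
Checking the remaining points: n·P_4 = -12, n·P_5 = -12.
All equal -12, so all 5 points lie in one plane.

Yes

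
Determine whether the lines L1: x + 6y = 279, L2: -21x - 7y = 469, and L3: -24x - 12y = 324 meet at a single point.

Intersecting L1 and L2: solving the 2×2 system gives (x, y) = (-681/17, 904/17).
Substitute into L3: (-24)(-681/17) + (-12)(904/17) = 5496/17.
But L3 requires 324 ≠ 5496/17, so the three lines have no common point.

No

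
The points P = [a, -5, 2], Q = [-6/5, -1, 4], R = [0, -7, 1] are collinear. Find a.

Direction QR = (6/5, -6, -3). From the y-coordinate of P, the parameter along the line is τ = (-5 − (-1))/(-6) = 2/3.
Then a = (-6/5) + 2/3·(6/5) = -2/5.

-2/5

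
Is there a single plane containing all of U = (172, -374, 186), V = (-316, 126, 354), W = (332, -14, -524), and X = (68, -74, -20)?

The four points are coplanar iff the 3×3 determinant with rows UV, UW, UX is zero.
Rows: (-488, 500, 168), (160, 360, -710), (-104, 300, -206).
Expanding along the first row: (-488)(138840) − (500)(-106800) + (168)(85440) = 0.
Zero determinant ⇒ coplanar.

Yes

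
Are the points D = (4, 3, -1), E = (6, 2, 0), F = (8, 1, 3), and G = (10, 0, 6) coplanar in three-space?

Yes

The four points are coplanar iff the 3×3 determinant with rows DE, DF, DG is zero.
Rows: (2, -1, 1), (4, -2, 4), (6, -3, 7).
Expanding along the first row: (2)(-2) − (-1)(4) + (1)(0) = 0.
Zero determinant ⇒ coplanar.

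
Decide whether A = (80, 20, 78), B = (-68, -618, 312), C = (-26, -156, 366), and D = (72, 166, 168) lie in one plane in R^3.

Yes

With A as base: AB = (-148, -638, 234), AC = (-106, -176, 288), AD = (-8, 146, 90).
AC × AD = (-57888, 7236, -16884).
AB · (AC × AD) = 0.
The scalar triple product vanishes, so the four points are coplanar.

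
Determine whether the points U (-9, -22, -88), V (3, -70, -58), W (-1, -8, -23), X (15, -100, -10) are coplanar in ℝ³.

No

The four points are coplanar iff the 3×3 determinant with rows UV, UW, UX is zero.
Rows: (12, -48, 30), (8, 14, 65), (24, -78, 78).
Expanding along the first row: (12)(6162) − (-48)(-936) + (30)(-960) = 216.
Nonzero ⇒ not coplanar.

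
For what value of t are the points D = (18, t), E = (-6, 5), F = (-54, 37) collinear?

The three points are collinear iff det[DE; DF] = 0.
This determinant is linear in t: (-48)t + (-528) = 0, so t = -11.

-11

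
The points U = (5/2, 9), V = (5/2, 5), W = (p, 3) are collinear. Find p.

5/2

Collinearity: (W − U) must be parallel to (V − U) = (0, -4).
Cross-multiplying the components: (p − 5/2)·(-4) = (-6)·(0).
Solving gives p = 5/2.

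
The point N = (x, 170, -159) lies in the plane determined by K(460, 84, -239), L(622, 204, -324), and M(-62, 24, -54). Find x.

A normal to the plane is n = KL × KM = (17100, 14400, 52920).
N lies in the plane iff n · KN = 0.
This gives (17100)x + (-2394000) = 0, so x = 140.

140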